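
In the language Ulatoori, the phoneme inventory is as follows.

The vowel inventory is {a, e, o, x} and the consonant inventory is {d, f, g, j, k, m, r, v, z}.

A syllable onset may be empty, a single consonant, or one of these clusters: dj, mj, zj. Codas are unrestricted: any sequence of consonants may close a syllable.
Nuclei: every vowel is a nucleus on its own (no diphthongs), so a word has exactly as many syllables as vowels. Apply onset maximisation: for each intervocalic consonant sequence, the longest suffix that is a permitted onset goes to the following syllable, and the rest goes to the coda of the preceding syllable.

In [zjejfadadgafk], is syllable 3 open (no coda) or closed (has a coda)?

Nuclei (vowels): e, a, a, a → 4 syllables.
V1 /e/ – V2 /a/: /jf/ — longest licit onset from the right is /f/, leaving /j/ as coda.
V2 /a/ – V3 /a/: /d/ → onset of the next syllable (single consonants are always licit onsets).
V3 /a/ – V4 /a/: cluster /dg/ — the longest permitted-onset suffix is /g/; onset = /g/, preceding coda = /d/.
Result: zjej.fa.dad.gafk.
Syllable 3 is /dad/ with coda /d/, so it is closed.

closed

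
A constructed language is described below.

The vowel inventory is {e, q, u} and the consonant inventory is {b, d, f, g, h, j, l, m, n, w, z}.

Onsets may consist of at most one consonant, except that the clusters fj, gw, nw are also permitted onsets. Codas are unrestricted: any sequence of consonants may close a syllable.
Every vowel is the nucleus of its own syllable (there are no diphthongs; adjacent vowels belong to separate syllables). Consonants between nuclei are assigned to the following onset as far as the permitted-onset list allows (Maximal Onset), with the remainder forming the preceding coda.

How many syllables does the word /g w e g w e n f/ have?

2

Vowels present: e, e; each is a nucleus, giving 2 syllables.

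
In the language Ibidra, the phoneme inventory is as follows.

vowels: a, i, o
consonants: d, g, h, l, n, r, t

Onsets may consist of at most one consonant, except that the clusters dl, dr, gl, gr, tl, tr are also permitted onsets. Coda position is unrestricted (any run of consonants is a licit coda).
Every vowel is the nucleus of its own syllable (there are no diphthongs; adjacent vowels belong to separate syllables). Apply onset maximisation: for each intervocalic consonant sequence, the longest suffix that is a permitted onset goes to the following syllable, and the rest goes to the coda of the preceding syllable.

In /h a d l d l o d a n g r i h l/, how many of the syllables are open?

1

Nuclei (vowels): a, o, a, i → 4 syllables.
/a…o/ gap (V1→V2): /dldl/ — longest licit onset from the right is /dl/, leaving /dl/ as coda.
/o…a/ gap (V2→V3): /d/ is a single consonant, so it becomes the next onset.
/a…i/ gap (V3→V4): /ngr/; trying suffixes from longest down, /gr/ is the first permitted one, so coda /n/ | onset /gr/.
Result: hadl.dlo.dan.grihl.
Classifying each syllable: /hadl/ (closed), /dlo/ (open), /dan/ (closed), /grihl/ (closed).
Open syllables: 1.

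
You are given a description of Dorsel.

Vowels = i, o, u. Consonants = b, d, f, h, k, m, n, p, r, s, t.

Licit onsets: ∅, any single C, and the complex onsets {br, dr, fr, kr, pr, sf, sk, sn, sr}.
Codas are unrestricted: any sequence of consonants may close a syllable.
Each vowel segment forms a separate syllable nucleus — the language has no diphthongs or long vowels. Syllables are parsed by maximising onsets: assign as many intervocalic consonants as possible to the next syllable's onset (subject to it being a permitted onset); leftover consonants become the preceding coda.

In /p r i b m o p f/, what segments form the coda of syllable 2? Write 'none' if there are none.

The vowels are i, o — 2 nuclei, so 2 syllables.
/i…o/ gap (V1→V2): /bm/ splits as /b/ + /m/ (/m/ is the longest suffix that is a licit onset).
Putting it together: prib.mopf.
Syllable 2 is /mopf/: onset /m/, nucleus /o/, coda /pf/.

pf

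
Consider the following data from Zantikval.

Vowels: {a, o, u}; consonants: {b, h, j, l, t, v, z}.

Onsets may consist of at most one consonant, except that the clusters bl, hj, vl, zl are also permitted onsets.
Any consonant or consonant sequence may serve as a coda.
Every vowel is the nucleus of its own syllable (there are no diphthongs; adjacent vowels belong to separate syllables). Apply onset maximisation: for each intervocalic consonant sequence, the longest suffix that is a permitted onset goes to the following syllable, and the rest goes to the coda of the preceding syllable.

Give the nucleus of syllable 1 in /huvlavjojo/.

u

Vowels present: u, a, o, o; each is a nucleus, giving 4 syllables.
The first nucleus (vowel 1 from the left) is /u/.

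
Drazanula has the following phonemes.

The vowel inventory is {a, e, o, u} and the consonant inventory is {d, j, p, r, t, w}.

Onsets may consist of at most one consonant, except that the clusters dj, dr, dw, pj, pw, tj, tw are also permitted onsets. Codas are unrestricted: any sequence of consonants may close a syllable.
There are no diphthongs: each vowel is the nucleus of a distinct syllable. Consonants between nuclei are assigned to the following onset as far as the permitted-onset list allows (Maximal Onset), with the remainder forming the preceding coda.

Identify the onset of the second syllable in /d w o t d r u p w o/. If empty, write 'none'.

dr

Nuclei (vowels): o, u, o → 3 syllables.
/o…u/ gap (V1→V2): /tdr/ — longest licit onset from the right is /dr/, leaving /t/ as coda.
/u…o/ gap (V2→V3): cluster /pw/ — /pw/ is itself a permitted onset, so the whole cluster goes right; preceding coda = ∅.
Result: dwot.dru.pwo.
Syllable 2 is /dru/: onset /dr/, nucleus /u/, coda ∅.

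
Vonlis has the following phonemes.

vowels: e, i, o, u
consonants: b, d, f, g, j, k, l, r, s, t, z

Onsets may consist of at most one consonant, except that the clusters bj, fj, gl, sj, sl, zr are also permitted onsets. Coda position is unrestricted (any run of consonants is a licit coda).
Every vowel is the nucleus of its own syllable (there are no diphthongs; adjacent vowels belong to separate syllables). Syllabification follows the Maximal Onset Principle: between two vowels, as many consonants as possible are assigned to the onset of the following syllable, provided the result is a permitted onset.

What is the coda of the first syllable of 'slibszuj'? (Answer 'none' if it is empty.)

Vowels present: i, u; each is a nucleus, giving 2 syllables.
/i…u/ gap (V1→V2): cluster /bsz/ — the longest permitted-onset suffix is /z/; onset = /z/, preceding coda = /bs/.
So the parse is slibs.zuj.
Syllable 1 is /slibs/: onset /sl/, nucleus /i/, coda /bs/.

bs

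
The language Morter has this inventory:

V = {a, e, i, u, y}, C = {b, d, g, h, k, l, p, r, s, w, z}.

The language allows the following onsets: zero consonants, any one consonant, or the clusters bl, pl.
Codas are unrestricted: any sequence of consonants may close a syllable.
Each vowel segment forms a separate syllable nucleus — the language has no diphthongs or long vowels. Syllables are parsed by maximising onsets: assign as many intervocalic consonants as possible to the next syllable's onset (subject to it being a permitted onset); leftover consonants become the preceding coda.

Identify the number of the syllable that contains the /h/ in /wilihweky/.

Nuclei (vowels): i, i, e, y → 4 syllables.
/i…i/ gap (V1→V2): /l/ → onset of the next syllable (single consonants are always licit onsets).
/i…e/ gap (V2→V3): /hw/ splits as /h/ + /w/ (/w/ is the longest suffix that is a licit onset).
/e…y/ gap (V3→V4): /k/ → onset of the next syllable (single consonants are always licit onsets).
Putting it together: wi.lih.we.ky.
The /h/ is in the coda of syllable 2 (/lih/).

2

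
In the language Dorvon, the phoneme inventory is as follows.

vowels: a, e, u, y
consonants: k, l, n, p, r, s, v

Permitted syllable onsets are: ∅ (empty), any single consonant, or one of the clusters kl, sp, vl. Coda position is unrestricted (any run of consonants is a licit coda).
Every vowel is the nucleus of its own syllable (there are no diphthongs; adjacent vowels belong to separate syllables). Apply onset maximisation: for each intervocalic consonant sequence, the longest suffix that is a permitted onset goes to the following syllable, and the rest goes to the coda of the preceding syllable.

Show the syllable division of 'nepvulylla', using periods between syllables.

Vowels present: e, u, y, a; each is a nucleus, giving 4 syllables.
Between /e/ (V1) and /u/ (V2): /pv/ splits as /p/ + /v/ (/v/ is the longest suffix that is a licit onset).
Between /u/ (V2) and /y/ (V3): /l/ is a single consonant, so it becomes the next onset.
Between /y/ (V3) and /a/ (V4): /ll/; trying suffixes from longest down, /l/ is the first permitted one, so coda /l/ | onset /l/.

nep.vu.lyl.la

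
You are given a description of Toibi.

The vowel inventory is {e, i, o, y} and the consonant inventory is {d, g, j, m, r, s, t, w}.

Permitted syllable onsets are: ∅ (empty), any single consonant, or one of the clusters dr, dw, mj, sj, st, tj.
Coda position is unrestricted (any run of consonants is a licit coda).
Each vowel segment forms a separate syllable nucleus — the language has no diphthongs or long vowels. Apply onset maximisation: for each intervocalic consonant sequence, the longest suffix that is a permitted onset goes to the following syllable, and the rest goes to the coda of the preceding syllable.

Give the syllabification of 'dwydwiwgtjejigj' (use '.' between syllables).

The vowels are y, i, e, i — 4 nuclei, so 4 syllables.
V1 /y/ – V2 /i/: /dw/ is a licit onset in full, so it all attaches to the next syllable.
V2 /i/ – V3 /e/: cluster /wgtj/ — the longest permitted-onset suffix is /tj/; onset = /tj/, preceding coda = /wg/.
V3 /e/ – V4 /i/: /j/ → onset of the next syllable (single consonants are always licit onsets).

dwy.dwiwg.tje.jigj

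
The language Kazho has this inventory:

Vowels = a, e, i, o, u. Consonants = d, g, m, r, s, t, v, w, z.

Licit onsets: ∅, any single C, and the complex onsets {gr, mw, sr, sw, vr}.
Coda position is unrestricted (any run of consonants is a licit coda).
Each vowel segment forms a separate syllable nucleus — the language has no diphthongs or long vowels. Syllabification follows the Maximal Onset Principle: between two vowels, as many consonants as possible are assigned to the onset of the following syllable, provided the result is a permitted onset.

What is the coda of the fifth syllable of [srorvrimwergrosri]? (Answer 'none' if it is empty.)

none

Vowels present: o, i, e, o, i; each is a nucleus, giving 5 syllables.
σ1/σ2 boundary: /rvr/; trying suffixes from longest down, /vr/ is the first permitted one, so coda /r/ | onset /vr/.
σ2/σ3 boundary: /mw/ — entire cluster is a permitted onset → onset /mw/, coda ∅.
σ3/σ4 boundary: /rgr/; trying suffixes from longest down, /gr/ is the first permitted one, so coda /r/ | onset /gr/.
σ4/σ5 boundary: /sr/ is a licit onset in full, so it all attaches to the next syllable.
Putting it together: sror.vri.mwer.gro.sri.
Syllable 5 is /sri/: onset /sr/, nucleus /i/, coda ∅.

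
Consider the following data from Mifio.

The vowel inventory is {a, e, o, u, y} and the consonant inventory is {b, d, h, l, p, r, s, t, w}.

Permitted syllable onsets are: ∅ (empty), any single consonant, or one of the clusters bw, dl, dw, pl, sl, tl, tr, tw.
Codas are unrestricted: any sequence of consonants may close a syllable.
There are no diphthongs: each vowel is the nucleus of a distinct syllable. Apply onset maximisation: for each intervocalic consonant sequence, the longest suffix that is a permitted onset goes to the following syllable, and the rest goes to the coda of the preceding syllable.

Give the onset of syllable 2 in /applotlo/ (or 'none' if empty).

The vowels are a, o, o — 3 nuclei, so 3 syllables.
/a…o/ gap (V1→V2): /ppl/ splits as /p/ + /pl/ (/pl/ is the longest suffix that is a licit onset).
/o…o/ gap (V2→V3): /tl/ is a licit onset in full, so it all attaches to the next syllable.
Putting it together: ap.plo.tlo.
Syllable 2 is /plo/: onset /pl/, nucleus /o/, coda ∅.

pl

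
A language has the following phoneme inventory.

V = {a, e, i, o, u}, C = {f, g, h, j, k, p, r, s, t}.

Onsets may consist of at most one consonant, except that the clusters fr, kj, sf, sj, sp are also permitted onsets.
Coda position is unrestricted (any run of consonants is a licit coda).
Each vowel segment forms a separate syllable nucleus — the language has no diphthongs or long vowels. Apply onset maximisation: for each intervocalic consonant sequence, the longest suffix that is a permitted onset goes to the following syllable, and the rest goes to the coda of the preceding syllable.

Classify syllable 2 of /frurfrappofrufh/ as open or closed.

The vowels are u, a, o, u — 4 nuclei, so 4 syllables.
Between /u/ (V1) and /a/ (V2): cluster /rfr/ — the longest permitted-onset suffix is /fr/; onset = /fr/, preceding coda = /r/.
Between /a/ (V2) and /o/ (V3): cluster /pp/ — the longest permitted-onset suffix is /p/; onset = /p/, preceding coda = /p/.
Between /o/ (V3) and /u/ (V4): cluster /fr/ — /fr/ is itself a permitted onset, so the whole cluster goes right; preceding coda = ∅.
Syllabification: frur.frap.po.frufh.
Syllable 2 is /frap/ with coda /p/, so it is closed.

closed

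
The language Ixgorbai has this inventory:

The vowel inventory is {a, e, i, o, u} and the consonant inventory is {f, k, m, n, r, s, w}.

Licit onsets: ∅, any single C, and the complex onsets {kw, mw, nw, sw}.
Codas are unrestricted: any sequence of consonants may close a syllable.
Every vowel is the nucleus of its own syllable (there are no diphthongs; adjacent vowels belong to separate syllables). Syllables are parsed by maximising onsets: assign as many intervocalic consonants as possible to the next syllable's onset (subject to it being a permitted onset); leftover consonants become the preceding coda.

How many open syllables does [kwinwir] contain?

The vowels are i, i — 2 nuclei, so 2 syllables.
/i…i/ gap (V1→V2): /nw/ is a licit onset in full, so it all attaches to the next syllable.
Syllabification: kwi.nwir.
Classifying each syllable: /kwi/ (open), /nwir/ (closed).
Open syllables: 1.

1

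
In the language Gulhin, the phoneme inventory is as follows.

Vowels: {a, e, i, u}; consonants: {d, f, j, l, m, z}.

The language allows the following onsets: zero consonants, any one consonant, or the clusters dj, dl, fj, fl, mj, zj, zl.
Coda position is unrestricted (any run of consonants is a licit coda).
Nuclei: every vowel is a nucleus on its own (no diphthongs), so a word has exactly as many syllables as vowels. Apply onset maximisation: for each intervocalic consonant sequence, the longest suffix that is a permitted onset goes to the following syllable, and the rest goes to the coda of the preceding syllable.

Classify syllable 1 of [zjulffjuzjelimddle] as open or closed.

closed

Vowels present: u, u, e, i, e; each is a nucleus, giving 5 syllables.
/u…u/ gap (V1→V2): /lffj/ — longest licit onset from the right is /fj/, leaving /lf/ as coda.
/u…e/ gap (V2→V3): cluster /zj/ — /zj/ is itself a permitted onset, so the whole cluster goes right; preceding coda = ∅.
/e…i/ gap (V3→V4): just /l/ — single C goes to the following onset.
/i…e/ gap (V4→V5): /mddl/ splits as /md/ + /dl/ (/dl/ is the longest suffix that is a licit onset).
So the parse is zjulf.fju.zje.limd.dle.
Syllable 1 is /zjulf/ with coda /lf/, so it is closed.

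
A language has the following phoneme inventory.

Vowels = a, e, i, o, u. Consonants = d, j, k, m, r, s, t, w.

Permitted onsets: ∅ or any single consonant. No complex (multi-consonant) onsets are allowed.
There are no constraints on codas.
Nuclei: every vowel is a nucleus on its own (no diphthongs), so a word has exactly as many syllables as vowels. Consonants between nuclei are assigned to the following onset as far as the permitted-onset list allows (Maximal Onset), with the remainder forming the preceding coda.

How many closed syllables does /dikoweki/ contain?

Vowels present: i, o, e, i; each is a nucleus, giving 4 syllables.
Between /i/ (V1) and /o/ (V2): just /k/ — single C goes to the following onset.
Between /o/ (V2) and /e/ (V3): /w/ → onset of the next syllable (single consonants are always licit onsets).
Between /e/ (V3) and /i/ (V4): /k/ → onset of the next syllable (single consonants are always licit onsets).
Syllabification: di.ko.we.ki.
Classifying each syllable: /di/ (open), /ko/ (open), /we/ (open), /ki/ (open).
Closed syllables: 0.

0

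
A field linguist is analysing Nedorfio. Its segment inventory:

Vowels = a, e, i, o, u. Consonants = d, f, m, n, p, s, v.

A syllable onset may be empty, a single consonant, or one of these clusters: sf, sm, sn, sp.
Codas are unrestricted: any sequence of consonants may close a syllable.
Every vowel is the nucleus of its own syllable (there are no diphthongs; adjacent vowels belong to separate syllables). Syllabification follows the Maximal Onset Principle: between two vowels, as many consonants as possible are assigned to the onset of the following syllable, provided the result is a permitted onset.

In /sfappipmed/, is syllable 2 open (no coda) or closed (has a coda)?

closed

The vowels are a, i, e — 3 nuclei, so 3 syllables.
σ1/σ2 boundary: cluster /pp/ — the longest permitted-onset suffix is /p/; onset = /p/, preceding coda = /p/.
σ2/σ3 boundary: /pm/ splits as /p/ + /m/ (/m/ is the longest suffix that is a licit onset).
Result: sfap.pip.med.
Syllable 2 is /pip/ with coda /p/, so it is closed.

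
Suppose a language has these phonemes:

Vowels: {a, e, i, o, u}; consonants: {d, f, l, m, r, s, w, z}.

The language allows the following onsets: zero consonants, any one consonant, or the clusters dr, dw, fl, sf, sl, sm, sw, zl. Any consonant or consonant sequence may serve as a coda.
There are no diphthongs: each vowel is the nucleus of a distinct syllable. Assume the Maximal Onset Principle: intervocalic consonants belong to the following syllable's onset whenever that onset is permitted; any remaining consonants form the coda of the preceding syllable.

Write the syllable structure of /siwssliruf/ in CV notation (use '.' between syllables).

CVCC.CCV.CVC

Nuclei (vowels): i, i, u → 3 syllables.
/i…i/ gap (V1→V2): /wssl/; trying suffixes from longest down, /sl/ is the first permitted one, so coda /ws/ | onset /sl/.
/i…u/ gap (V2→V3): just /r/ — single C goes to the following onset.
Putting it together: siws.sli.ruf.
Mapping each syllable to C/V: /siws/ → CVCC, /sli/ → CCV, /ruf/ → CVC.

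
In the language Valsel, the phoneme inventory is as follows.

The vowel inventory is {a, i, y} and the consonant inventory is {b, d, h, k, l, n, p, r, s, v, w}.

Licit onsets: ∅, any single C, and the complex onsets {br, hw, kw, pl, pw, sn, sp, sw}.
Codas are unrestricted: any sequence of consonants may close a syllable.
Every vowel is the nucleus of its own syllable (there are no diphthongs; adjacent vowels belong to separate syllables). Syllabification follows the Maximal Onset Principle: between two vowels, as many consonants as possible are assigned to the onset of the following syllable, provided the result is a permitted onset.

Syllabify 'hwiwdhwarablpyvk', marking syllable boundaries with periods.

Vowels present: i, a, a, y; each is a nucleus, giving 4 syllables.
V1 /i/ – V2 /a/: /wdhw/; trying suffixes from longest down, /hw/ is the first permitted one, so coda /wd/ | onset /hw/.
V2 /a/ – V3 /a/: /r/ → onset of the next syllable (single consonants are always licit onsets).
V3 /a/ – V4 /y/: /blp/; trying suffixes from longest down, /p/ is the first permitted one, so coda /bl/ | onset /p/.

hwiwd.hwa.rabl.pyvk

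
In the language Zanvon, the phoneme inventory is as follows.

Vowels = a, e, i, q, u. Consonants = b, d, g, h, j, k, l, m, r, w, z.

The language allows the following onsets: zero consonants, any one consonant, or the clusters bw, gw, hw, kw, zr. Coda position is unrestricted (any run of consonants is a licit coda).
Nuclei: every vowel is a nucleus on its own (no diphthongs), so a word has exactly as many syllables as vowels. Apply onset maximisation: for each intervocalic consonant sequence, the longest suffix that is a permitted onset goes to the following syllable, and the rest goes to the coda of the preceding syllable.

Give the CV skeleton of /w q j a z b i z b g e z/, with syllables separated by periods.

CV.CVC.CVCC.CVC

Nuclei (vowels): q, a, i, e → 4 syllables.
V1 /q/ – V2 /a/: just /j/ — single C goes to the following onset.
V2 /a/ – V3 /i/: /zb/ — longest licit onset from the right is /b/, leaving /z/ as coda.
V3 /i/ – V4 /e/: /zbg/ splits as /zb/ + /g/ (/g/ is the longest suffix that is a licit onset).
So the parse is wq.jaz.bizb.gez.
Mapping each syllable to C/V: /wq/ → CV, /jaz/ → CVC, /bizb/ → CVCC, /gez/ → CVC.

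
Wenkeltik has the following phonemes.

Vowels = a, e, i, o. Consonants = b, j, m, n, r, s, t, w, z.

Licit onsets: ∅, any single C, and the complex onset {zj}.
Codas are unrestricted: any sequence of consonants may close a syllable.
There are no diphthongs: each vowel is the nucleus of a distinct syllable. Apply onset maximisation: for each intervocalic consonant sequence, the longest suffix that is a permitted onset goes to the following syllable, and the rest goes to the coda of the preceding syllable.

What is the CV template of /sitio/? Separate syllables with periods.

CV.CV.V

Vowels present: i, i, o; each is a nucleus, giving 3 syllables.
V1 /i/ – V2 /i/: /t/ → onset of the next syllable (single consonants are always licit onsets).
V2 /i/ – V3 /o/: hiatus — the boundary sits between the two vowels.
Result: si.ti.o.
Mapping each syllable to C/V: /si/ → CV, /ti/ → CV, /o/ → V.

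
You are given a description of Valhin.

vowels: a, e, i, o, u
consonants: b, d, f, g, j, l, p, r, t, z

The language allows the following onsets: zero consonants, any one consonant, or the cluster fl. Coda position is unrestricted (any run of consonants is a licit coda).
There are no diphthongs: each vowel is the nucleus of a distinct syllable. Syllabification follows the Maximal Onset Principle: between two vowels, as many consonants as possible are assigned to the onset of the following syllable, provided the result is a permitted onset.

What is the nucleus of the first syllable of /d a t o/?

a

Vowels present: a, o; each is a nucleus, giving 2 syllables.
The first nucleus (vowel 1 from the left) is /a/.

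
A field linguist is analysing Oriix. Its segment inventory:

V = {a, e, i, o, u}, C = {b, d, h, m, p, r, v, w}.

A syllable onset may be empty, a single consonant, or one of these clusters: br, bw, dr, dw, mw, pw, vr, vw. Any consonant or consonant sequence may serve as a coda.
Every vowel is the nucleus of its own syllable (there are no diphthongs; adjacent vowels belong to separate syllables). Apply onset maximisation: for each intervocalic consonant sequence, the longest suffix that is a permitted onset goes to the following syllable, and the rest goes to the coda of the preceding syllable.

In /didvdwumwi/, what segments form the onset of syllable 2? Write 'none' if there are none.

dw

The vowels are i, u, i — 3 nuclei, so 3 syllables.
V1 /i/ – V2 /u/: /dvdw/ splits as /dv/ + /dw/ (/dw/ is the longest suffix that is a licit onset).
V2 /u/ – V3 /i/: cluster /mw/ — /mw/ is itself a permitted onset, so the whole cluster goes right; preceding coda = ∅.
Syllabification: didv.dwu.mwi.
Syllable 2 is /dwu/: onset /dw/, nucleus /u/, coda ∅.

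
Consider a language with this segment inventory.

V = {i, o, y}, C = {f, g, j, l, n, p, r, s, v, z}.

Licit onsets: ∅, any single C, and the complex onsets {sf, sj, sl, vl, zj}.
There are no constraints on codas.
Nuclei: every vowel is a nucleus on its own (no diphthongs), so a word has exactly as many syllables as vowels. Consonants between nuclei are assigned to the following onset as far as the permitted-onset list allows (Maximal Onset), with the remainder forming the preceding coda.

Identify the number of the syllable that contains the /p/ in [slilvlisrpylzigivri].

3

Vowels present: i, i, y, i, i, i; each is a nucleus, giving 6 syllables.
Between /i/ (V1) and /i/ (V2): /lvl/; trying suffixes from longest down, /vl/ is the first permitted one, so coda /l/ | onset /vl/.
Between /i/ (V2) and /y/ (V3): /srp/; trying suffixes from longest down, /p/ is the first permitted one, so coda /sr/ | onset /p/.
Between /y/ (V3) and /i/ (V4): /lz/ — longest licit onset from the right is /z/, leaving /l/ as coda.
Between /i/ (V4) and /i/ (V5): /g/ is a single consonant, so it becomes the next onset.
Between /i/ (V5) and /i/ (V6): /vr/ splits as /v/ + /r/ (/r/ is the longest suffix that is a licit onset).
Putting it together: slil.vlisr.pyl.zi.giv.ri.
The /p/ is in the onset of syllable 3 (/pyl/).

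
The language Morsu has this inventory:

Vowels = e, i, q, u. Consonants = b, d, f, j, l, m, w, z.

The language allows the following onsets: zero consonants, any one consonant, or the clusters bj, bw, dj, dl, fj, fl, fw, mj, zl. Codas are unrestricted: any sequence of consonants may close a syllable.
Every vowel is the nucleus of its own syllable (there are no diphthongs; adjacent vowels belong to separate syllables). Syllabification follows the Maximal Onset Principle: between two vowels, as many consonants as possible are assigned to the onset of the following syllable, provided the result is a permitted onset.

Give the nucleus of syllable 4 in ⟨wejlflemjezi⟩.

i

The vowels are e, e, e, i — 4 nuclei, so 4 syllables.
The fourth nucleus (vowel 4 from the left) is /i/.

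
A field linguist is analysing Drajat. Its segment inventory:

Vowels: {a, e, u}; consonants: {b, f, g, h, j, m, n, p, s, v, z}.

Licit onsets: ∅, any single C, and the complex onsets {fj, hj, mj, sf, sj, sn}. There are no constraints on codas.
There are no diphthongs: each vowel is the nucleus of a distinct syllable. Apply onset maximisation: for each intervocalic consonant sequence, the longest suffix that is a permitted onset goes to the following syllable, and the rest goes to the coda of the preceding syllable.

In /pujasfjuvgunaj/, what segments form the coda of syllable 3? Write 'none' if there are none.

v

The vowels are u, a, u, u, a — 5 nuclei, so 5 syllables.
σ1/σ2 boundary: /j/ is a single consonant, so it becomes the next onset.
σ2/σ3 boundary: /sfj/ — longest licit onset from the right is /fj/, leaving /s/ as coda.
σ3/σ4 boundary: cluster /vg/ — the longest permitted-onset suffix is /g/; onset = /g/, preceding coda = /v/.
σ4/σ5 boundary: /n/ → onset of the next syllable (single consonants are always licit onsets).
So the parse is pu.jas.fjuv.gu.naj.
Syllable 3 is /fjuv/: onset /fj/, nucleus /u/, coda /v/.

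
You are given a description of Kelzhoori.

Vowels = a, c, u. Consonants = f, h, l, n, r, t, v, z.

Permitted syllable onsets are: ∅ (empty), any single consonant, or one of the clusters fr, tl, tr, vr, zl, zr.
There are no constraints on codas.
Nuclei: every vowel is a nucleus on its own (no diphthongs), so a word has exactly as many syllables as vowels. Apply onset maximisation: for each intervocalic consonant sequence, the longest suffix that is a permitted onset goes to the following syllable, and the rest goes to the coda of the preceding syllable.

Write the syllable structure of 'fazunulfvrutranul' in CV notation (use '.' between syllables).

CV.CV.CVCC.CCV.CCV.CVC

Vowels present: a, u, u, u, a, u; each is a nucleus, giving 6 syllables.
Between /a/ (V1) and /u/ (V2): just /z/ — single C goes to the following onset.
Between /u/ (V2) and /u/ (V3): /n/ is a single consonant, so it becomes the next onset.
Between /u/ (V3) and /u/ (V4): /lfvr/ — longest licit onset from the right is /vr/, leaving /lf/ as coda.
Between /u/ (V4) and /a/ (V5): /tr/ is a licit onset in full, so it all attaches to the next syllable.
Between /a/ (V5) and /u/ (V6): /n/ is a single consonant, so it becomes the next onset.
Putting it together: fa.zu.nulf.vru.tra.nul.
Mapping each syllable to C/V: /fa/ → CV, /zu/ → CV, /nulf/ → CVCC, /vru/ → CCV, /tra/ → CCV, /nul/ → CVC.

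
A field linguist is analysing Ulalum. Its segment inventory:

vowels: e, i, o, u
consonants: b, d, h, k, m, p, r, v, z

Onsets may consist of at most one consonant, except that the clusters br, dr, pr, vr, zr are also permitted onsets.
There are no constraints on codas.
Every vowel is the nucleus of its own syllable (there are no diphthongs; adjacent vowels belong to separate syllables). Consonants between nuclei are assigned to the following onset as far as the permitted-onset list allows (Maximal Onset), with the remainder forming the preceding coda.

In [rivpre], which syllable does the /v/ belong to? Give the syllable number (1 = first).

1

Vowels present: i, e; each is a nucleus, giving 2 syllables.
Between /i/ (V1) and /e/ (V2): /vpr/ — longest licit onset from the right is /pr/, leaving /v/ as coda.
Putting it together: riv.pre.
The /v/ is in the coda of syllable 1 (/riv/).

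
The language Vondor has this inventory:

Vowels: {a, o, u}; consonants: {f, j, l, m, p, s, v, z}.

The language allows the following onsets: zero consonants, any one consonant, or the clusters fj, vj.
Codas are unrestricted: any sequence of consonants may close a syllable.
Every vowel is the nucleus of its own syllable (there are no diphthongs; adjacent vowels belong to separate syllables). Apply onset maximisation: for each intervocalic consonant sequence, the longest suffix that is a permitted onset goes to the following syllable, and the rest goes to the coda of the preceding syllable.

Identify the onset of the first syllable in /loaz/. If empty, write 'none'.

Nuclei (vowels): o, a → 2 syllables.
/o…a/ gap (V1→V2): no consonants, so the boundary falls immediately after /o/.
Result: lo.az.
Syllable 1 is /lo/: onset /l/, nucleus /o/, coda ∅.

l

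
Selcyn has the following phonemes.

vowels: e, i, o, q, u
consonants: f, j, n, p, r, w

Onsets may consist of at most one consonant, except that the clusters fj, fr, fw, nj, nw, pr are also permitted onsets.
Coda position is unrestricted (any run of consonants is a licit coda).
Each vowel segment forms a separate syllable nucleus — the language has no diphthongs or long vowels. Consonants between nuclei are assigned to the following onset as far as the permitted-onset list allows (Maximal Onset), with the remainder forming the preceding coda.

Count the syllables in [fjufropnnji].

Nuclei (vowels): u, o, i → 3 syllables.

3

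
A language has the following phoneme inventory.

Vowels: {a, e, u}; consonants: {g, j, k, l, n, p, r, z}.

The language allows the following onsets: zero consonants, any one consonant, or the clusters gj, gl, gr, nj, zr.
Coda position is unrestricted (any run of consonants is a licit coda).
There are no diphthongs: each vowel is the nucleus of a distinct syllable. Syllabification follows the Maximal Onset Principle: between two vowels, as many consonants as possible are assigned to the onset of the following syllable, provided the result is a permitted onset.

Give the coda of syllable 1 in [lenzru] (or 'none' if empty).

Vowels present: e, u; each is a nucleus, giving 2 syllables.
σ1/σ2 boundary: cluster /nzr/ — the longest permitted-onset suffix is /zr/; onset = /zr/, preceding coda = /n/.
So the parse is len.zru.
Syllable 1 is /len/: onset /l/, nucleus /e/, coda /n/.

n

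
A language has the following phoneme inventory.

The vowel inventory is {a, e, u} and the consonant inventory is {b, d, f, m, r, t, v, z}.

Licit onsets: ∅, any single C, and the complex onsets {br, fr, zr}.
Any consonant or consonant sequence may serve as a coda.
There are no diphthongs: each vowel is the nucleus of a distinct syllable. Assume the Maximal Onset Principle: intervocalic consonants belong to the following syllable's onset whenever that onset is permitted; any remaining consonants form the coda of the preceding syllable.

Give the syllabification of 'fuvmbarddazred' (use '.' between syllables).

fuvm.bard.da.zred

Vowels present: u, a, a, e; each is a nucleus, giving 4 syllables.
V1 /u/ – V2 /a/: /vmb/ splits as /vm/ + /b/ (/b/ is the longest suffix that is a licit onset).
V2 /a/ – V3 /a/: cluster /rdd/ — the longest permitted-onset suffix is /d/; onset = /d/, preceding coda = /rd/.
V3 /a/ – V4 /e/: /zr/ is a licit onset in full, so it all attaches to the next syllable.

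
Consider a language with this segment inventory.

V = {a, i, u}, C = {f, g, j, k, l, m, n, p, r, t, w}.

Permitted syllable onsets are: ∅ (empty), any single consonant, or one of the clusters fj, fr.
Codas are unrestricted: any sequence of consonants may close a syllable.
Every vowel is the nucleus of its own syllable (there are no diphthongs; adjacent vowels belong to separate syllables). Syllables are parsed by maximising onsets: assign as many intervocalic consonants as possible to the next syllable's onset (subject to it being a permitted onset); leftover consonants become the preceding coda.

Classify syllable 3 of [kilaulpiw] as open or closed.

The vowels are i, a, u, i — 4 nuclei, so 4 syllables.
σ1/σ2 boundary: just /l/ — single C goes to the following onset.
σ2/σ3 boundary: no consonants, so the boundary falls immediately after /a/.
σ3/σ4 boundary: /lp/ splits as /l/ + /p/ (/p/ is the longest suffix that is a licit onset).
So the parse is ki.la.ul.piw.
Syllable 3 is /ul/ with coda /l/, so it is closed.

closed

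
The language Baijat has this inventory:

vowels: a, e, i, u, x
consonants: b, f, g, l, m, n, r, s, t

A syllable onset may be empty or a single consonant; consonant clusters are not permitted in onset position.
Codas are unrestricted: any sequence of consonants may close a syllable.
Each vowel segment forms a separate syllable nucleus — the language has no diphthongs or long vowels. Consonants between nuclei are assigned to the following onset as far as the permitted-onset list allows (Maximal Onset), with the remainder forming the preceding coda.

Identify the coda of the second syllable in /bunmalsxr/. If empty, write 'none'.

Vowels present: u, a, x; each is a nucleus, giving 3 syllables.
σ1/σ2 boundary: /nm/ splits as /n/ + /m/ (/m/ is the longest suffix that is a licit onset).
σ2/σ3 boundary: /ls/; trying suffixes from longest down, /s/ is the first permitted one, so coda /l/ | onset /s/.
So the parse is bun.mal.sxr.
Syllable 2 is /mal/: onset /m/, nucleus /a/, coda /l/.

l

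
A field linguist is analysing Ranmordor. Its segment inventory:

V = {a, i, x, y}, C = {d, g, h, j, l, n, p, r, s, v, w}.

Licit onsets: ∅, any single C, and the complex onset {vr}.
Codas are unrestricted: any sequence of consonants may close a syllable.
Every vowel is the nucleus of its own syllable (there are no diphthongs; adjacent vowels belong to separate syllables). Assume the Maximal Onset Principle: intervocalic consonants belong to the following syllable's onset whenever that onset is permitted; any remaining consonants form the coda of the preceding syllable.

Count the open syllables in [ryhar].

Nuclei (vowels): y, a → 2 syllables.
σ1/σ2 boundary: /h/ → onset of the next syllable (single consonants are always licit onsets).
Putting it together: ry.har.
Classifying each syllable: /ry/ (open), /har/ (closed).
Open syllables: 1.

1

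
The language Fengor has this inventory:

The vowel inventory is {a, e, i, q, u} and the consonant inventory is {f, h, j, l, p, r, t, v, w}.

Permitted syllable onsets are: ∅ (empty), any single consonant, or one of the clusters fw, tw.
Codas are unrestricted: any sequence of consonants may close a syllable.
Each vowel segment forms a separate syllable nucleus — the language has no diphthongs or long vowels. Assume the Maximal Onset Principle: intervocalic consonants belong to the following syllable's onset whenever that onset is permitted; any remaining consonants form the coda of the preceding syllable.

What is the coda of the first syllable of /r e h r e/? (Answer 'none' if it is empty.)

The vowels are e, e — 2 nuclei, so 2 syllables.
σ1/σ2 boundary: /hr/ — longest licit onset from the right is /r/, leaving /h/ as coda.
Putting it together: reh.re.
Syllable 1 is /reh/: onset /r/, nucleus /e/, coda /h/.

h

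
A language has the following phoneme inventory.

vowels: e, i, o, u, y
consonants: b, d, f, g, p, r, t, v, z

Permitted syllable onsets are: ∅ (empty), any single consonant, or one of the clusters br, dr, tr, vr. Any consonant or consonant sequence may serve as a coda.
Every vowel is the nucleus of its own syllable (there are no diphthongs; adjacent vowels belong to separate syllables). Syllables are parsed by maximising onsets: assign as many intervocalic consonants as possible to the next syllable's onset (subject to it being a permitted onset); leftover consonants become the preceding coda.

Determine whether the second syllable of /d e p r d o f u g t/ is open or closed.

open

Nuclei (vowels): e, o, u → 3 syllables.
σ1/σ2 boundary: /prd/ — longest licit onset from the right is /d/, leaving /pr/ as coda.
σ2/σ3 boundary: /f/ → onset of the next syllable (single consonants are always licit onsets).
Syllabification: depr.do.fugt.
Syllable 2 is /do/; it ends in its nucleus with no coda, so it is open.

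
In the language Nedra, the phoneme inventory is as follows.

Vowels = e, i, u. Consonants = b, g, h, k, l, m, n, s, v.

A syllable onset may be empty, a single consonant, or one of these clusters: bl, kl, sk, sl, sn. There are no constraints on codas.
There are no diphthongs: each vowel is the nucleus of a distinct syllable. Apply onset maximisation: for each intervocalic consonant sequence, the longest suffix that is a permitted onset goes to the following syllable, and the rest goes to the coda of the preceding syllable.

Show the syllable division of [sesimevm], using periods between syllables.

Nuclei (vowels): e, i, e → 3 syllables.
Between /e/ (V1) and /i/ (V2): /s/ is a single consonant, so it becomes the next onset.
Between /i/ (V2) and /e/ (V3): /m/ → onset of the next syllable (single consonants are always licit onsets).

se.si.mevm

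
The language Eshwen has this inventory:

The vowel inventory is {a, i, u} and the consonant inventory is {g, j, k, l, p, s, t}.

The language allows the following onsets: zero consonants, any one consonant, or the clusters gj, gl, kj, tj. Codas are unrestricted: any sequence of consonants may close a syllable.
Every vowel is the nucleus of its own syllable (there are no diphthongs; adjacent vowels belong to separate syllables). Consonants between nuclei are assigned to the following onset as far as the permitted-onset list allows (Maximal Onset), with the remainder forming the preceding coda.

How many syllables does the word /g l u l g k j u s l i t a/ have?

The vowels are u, u, i, a — 4 nuclei, so 4 syllables.

4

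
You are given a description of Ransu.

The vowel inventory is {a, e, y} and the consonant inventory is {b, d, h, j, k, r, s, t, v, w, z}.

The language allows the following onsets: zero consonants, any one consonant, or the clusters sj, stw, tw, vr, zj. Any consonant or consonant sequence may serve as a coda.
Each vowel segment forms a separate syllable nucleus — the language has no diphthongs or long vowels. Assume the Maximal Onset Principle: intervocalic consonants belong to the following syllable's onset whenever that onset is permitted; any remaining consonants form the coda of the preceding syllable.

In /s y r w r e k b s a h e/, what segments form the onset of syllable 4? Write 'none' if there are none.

h

Nuclei (vowels): y, e, a, e → 4 syllables.
σ1/σ2 boundary: /rwr/ — longest licit onset from the right is /r/, leaving /rw/ as coda.
σ2/σ3 boundary: /kbs/; trying suffixes from longest down, /s/ is the first permitted one, so coda /kb/ | onset /s/.
σ3/σ4 boundary: /h/ is a single consonant, so it becomes the next onset.
So the parse is syrw.rekb.sa.he.
Syllable 4 is /he/: onset /h/, nucleus /e/, coda ∅.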